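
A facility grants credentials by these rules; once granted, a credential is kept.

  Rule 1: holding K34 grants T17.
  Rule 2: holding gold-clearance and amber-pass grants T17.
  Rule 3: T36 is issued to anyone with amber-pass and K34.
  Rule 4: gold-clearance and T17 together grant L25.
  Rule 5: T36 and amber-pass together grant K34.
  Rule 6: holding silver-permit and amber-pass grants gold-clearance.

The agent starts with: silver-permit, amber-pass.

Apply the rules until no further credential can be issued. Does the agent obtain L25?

Holding silver-permit and amber-pass grants gold-clearance (Rule 6).
Holding gold-clearance and amber-pass grants T17 (Rule 2).
Holding gold-clearance and T17 grants L25 (Rule 4).

Yes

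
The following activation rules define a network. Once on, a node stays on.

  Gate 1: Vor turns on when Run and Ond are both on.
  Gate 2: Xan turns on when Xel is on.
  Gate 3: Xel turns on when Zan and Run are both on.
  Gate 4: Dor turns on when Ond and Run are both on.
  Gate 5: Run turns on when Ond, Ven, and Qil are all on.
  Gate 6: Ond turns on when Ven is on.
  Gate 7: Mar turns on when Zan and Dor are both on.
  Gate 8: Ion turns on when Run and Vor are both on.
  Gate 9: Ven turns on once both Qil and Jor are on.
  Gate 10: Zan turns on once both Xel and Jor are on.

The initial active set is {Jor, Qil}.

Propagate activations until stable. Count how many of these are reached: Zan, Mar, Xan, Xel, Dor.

Qil and Jor are on, so Ven turns on (Gate 9).
Ven is on, so Ond turns on (Gate 6).
Ond, Ven, and Qil are on, so Run turns on (Gate 5).
Ond and Run are on, so Dor turns on (Gate 4).
Zan would need Xel and Jor (Gate 10), but Xel never turns on.
Mar would need Zan and Dor (Gate 7), but Zan never turns on.
Xan would need Xel (Gate 2), but Xel never turns on.
Xel would need Zan and Run (Gate 3), but Zan never turns on.
Dor: reached.
Reached: Dor — 1 of the 5.

1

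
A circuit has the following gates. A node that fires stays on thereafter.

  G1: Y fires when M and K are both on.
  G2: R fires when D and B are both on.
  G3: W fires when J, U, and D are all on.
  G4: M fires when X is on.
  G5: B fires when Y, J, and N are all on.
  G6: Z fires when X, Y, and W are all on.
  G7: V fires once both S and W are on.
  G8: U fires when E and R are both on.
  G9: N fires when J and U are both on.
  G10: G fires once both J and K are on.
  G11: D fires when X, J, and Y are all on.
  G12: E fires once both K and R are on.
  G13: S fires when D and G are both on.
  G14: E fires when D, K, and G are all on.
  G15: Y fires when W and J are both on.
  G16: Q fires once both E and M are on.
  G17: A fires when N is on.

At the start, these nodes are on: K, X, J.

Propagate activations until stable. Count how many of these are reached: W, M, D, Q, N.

3

X is on, so M fires (G4).
G10: J and K on → G on.
M and K are on, so Y fires (G1).
X, J, and Y are on, so D fires (G11).
G14: D, K, and G on → E on.
E and M are on, so Q fires (G16).
W would need J, U, and D (G3), but U never turns on.
M: reached.
D: reached.
Q: reached.
N would need J and U (G9), but U never turns on.
Reached: M, D, and Q — 3 of the 5.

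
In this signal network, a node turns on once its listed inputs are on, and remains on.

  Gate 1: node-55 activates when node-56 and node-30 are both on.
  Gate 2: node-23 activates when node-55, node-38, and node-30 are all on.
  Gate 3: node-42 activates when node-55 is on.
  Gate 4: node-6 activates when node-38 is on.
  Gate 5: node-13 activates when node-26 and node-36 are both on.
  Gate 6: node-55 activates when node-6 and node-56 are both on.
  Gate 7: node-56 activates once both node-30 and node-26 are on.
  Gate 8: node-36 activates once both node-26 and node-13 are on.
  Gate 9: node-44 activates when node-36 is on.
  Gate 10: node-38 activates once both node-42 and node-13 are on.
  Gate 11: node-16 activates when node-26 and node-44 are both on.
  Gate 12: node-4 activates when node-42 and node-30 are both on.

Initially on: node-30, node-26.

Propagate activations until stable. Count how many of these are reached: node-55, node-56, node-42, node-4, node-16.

4

node-30 and node-26 are on, so node-56 activates (Gate 7).
Gate 1: node-56 and node-30 on → node-55 on.
node-55 is on, so node-42 activates (Gate 3).
Gate 12: node-42 and node-30 on → node-4 on.
node-55: reached.
node-56: reached.
node-42: reached.
node-4: reached.
node-16 would need node-26 and node-44 (Gate 11), but node-44 never turns on.
Reached: node-55, node-56, node-42, and node-4 — 4 of the 5.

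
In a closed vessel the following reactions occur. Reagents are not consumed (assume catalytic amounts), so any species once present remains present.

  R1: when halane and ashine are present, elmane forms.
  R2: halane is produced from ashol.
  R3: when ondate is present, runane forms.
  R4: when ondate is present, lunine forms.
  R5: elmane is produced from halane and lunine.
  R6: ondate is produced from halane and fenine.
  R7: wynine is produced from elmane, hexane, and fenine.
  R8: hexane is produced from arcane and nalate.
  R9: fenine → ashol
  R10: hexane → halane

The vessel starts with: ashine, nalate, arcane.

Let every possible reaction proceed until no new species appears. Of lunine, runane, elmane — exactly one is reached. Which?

arcane and nalate present → hexane forms (R8).
hexane present → halane forms (R10).
halane and ashine present → elmane forms (R1).
runane would need ondate (R3), but ondate never forms. lunine would need ondate (R4), but ondate never forms.

elmane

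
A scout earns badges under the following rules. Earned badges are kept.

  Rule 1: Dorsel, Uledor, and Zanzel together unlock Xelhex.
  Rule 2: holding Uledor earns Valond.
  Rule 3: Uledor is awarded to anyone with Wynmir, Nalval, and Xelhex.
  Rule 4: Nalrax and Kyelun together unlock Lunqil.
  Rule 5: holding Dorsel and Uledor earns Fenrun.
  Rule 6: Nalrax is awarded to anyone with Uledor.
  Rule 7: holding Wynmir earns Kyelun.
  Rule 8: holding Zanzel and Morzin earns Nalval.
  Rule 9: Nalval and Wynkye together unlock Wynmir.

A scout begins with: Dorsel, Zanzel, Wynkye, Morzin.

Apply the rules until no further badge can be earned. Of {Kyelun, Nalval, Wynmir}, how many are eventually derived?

3

With Zanzel and Morzin, Nalval is earned (Rule 8).
With Nalval and Wynkye, Wynmir is earned (Rule 9).
With Wynmir, Kyelun is earned (Rule 7).
Kyelun: reached.
Nalval: reached.
Wynmir: reached.
All 3 are reached.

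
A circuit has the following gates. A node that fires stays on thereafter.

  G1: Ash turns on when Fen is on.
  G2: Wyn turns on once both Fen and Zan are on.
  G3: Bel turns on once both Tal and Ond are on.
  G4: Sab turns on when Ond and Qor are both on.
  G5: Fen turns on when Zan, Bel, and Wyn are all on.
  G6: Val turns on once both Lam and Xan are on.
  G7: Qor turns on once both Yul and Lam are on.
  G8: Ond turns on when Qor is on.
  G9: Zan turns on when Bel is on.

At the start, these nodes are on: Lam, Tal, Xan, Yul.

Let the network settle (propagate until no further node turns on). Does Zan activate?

Yul and Lam are on, so Qor turns on (G7).
G8: Qor on → Ond on.
Tal and Ond are on, so Bel turns on (G3).
Bel is on, so Zan turns on (G9).

Yes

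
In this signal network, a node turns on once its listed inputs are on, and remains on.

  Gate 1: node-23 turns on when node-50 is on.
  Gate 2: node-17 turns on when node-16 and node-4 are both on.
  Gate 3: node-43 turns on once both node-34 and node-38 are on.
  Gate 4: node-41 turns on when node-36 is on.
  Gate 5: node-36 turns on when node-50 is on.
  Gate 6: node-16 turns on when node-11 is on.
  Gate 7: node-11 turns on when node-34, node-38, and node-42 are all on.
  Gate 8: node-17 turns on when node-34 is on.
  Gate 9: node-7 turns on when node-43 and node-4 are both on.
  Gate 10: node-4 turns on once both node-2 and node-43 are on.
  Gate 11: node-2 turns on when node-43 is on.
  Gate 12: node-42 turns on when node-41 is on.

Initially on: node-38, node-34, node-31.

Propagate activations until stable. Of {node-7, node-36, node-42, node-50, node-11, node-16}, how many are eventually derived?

Gate 3: node-34 and node-38 on → node-43 on.
node-43 is on, so node-2 turns on (Gate 11).
Gate 10: node-2 and node-43 on → node-4 on.
Gate 9: node-43 and node-4 on → node-7 on.
node-7: reached.
node-36 would need node-50 (Gate 5), but node-50 never turns on.
node-42 would need node-41 (Gate 12), but node-41 never turns on.
No rule produces node-50, and it is not given.
node-11 would need node-34, node-38, and node-42 (Gate 7), but node-42 never turns on.
node-16 would need node-11 (Gate 6), but node-11 never turns on.
Reached: node-7 — 1 of the 6.

1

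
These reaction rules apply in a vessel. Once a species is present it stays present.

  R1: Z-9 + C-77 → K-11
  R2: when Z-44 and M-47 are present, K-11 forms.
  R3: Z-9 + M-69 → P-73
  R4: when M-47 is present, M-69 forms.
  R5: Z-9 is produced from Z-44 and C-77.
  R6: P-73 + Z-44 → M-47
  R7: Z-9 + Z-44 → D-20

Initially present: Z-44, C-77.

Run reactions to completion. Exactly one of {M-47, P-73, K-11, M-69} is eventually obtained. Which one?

K-11

Z-44 and C-77 present → Z-9 forms (R5).
Z-9 and C-77 present → K-11 forms (R1).
M-47 would need P-73 and Z-44 (R6), but P-73 never forms. M-69 would need M-47 (R4), but M-47 never forms. P-73 would need Z-9 and M-69 (R3), but M-69 never forms.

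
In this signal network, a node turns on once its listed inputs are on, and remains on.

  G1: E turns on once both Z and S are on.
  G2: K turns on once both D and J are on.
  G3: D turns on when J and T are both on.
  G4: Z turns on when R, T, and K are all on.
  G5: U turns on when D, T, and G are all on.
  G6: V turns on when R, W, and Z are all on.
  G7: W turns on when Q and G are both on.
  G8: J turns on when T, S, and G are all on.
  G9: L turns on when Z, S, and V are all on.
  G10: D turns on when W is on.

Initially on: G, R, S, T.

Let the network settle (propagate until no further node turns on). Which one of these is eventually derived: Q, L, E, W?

E

G8: T, S, and G on → J on.
J and T are on, so D turns on (G3).
G2: D and J on → K on.
G4: R, T, and K on → Z on.
G1: Z and S on → E on.
W would need Q and G (G7), but Q never turns on. L would need Z, S, and V (G9), but V never turns on. No rule produces Q, and it is not given.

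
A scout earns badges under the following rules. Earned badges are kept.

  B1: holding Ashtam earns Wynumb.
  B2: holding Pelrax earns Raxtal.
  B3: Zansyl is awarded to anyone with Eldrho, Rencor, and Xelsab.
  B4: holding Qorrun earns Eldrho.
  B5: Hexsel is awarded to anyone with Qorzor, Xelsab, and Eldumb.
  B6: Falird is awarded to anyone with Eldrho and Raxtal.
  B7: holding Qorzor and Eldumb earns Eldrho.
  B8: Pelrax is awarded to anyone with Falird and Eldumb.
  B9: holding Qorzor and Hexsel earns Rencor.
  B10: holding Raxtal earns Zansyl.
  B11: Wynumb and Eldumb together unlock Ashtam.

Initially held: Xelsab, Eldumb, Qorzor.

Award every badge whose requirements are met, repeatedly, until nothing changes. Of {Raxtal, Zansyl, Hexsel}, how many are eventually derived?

With Qorzor, Xelsab, and Eldumb, Hexsel is earned (B5).
With Qorzor and Eldumb, Eldrho is earned (B7).
With Qorzor and Hexsel, Rencor is earned (B9).
With Eldrho, Rencor, and Xelsab, Zansyl is earned (B3).
Raxtal would need Pelrax (B2), but Pelrax is never earned.
Zansyl: reached.
Hexsel: reached.
Reached: Zansyl and Hexsel — 2 of the 3.

2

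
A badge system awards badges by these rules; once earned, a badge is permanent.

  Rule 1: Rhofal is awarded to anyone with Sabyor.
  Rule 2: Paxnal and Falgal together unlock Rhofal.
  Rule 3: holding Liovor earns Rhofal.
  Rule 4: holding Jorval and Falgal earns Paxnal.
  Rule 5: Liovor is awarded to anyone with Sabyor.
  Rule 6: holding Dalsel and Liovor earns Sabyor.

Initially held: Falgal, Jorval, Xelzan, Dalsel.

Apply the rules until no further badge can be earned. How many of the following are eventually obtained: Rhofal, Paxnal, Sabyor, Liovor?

2

With Jorval and Falgal, Paxnal is earned (Rule 4).
With Paxnal and Falgal, Rhofal is earned (Rule 2).
Rhofal: reached.
Paxnal: reached.
Sabyor would need Dalsel and Liovor (Rule 6), but Liovor is never earned.
Liovor would need Sabyor (Rule 5), but Sabyor is never earned.
Reached: Rhofal and Paxnal — 2 of the 4.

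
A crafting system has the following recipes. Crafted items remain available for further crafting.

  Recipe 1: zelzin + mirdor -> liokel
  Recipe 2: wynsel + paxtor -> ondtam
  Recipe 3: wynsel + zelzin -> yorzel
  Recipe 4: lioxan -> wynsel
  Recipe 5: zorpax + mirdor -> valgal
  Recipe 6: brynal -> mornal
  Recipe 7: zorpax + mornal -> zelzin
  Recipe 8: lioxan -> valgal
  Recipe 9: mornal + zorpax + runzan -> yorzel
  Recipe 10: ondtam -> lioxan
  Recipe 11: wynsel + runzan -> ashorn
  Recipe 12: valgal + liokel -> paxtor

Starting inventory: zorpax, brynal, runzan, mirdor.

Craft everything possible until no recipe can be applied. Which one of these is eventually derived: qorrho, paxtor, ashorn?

paxtor

Using Recipe 5, zorpax and mirdor make valgal.
brynal -> mornal (Recipe 6).
Using Recipe 7, zorpax and mornal make zelzin.
zelzin + mirdor -> liokel (Recipe 1).
Using Recipe 12, valgal and liokel make paxtor.
No rule produces qorrho, and it is not given. ashorn would need wynsel and runzan (Recipe 11), but wynsel is never obtained.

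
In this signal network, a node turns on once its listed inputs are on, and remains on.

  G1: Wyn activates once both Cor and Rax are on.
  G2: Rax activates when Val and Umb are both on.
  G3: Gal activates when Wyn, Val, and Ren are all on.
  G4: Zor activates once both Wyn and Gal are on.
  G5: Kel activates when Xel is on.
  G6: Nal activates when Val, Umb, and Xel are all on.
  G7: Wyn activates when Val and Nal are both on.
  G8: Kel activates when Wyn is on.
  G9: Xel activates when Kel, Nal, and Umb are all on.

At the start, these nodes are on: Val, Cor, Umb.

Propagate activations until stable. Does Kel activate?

G2: Val and Umb on → Rax on.
Cor and Rax are on, so Wyn activates (G1).
G8: Wyn on → Kel on.

Yes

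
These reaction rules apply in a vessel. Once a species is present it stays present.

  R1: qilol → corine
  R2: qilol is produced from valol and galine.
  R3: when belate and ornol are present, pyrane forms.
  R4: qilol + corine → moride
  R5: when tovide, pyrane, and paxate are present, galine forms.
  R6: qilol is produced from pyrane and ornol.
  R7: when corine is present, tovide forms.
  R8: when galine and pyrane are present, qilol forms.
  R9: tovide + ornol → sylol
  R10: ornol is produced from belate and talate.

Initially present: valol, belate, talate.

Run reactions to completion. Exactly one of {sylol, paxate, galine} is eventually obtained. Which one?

sylol

belate and talate present → ornol forms (R10).
belate and ornol present → pyrane forms (R3).
pyrane and ornol present → qilol forms (R6).
qilol present → corine forms (R1).
corine present → tovide forms (R7).
tovide and ornol present → sylol forms (R9).
No rule produces paxate, and it is not given. galine would need tovide, pyrane, and paxate (R5), but paxate never forms.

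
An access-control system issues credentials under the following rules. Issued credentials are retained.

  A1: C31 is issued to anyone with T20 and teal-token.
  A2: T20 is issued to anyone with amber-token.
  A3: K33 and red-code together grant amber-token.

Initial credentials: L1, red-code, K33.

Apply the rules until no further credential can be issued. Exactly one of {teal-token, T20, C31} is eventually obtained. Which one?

Holding K33 and red-code grants amber-token (A3).
Holding amber-token grants T20 (A2).
No rule produces teal-token, and it is not given. C31 would need T20 and teal-token (A1), but teal-token is never granted.

T20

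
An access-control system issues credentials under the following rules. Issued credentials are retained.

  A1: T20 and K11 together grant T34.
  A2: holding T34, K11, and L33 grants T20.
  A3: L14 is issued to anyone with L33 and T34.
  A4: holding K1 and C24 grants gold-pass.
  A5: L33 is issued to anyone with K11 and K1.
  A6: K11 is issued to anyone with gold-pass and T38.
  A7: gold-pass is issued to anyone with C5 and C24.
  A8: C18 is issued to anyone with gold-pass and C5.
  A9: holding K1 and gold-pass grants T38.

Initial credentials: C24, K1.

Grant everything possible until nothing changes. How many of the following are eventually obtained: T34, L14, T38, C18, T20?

Holding K1 and C24 grants gold-pass (A4).
Holding K1 and gold-pass grants T38 (A9).
T34 would need T20 and K11 (A1), but T20 is never granted.
L14 would need L33 and T34 (A3), but T34 is never granted.
T38: reached.
C18 would need gold-pass and C5 (A8), but C5 is never granted.
T20 would need T34, K11, and L33 (A2), but T34 is never granted.
Reached: T38 — 1 of the 5.

1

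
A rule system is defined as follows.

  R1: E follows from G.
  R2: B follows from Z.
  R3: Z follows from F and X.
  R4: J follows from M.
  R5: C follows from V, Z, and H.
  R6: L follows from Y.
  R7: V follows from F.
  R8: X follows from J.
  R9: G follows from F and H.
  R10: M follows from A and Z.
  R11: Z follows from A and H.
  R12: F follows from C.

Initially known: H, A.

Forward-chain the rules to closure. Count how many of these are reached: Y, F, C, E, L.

No rule produces Y, and it is not given.
F would need C (R12), but C is never established.
C would need V, Z, and H (R5), but V is never established.
E would need G (R1), but G is never established.
L would need Y (R6), but Y is never established.
None of the 5 are reached.

0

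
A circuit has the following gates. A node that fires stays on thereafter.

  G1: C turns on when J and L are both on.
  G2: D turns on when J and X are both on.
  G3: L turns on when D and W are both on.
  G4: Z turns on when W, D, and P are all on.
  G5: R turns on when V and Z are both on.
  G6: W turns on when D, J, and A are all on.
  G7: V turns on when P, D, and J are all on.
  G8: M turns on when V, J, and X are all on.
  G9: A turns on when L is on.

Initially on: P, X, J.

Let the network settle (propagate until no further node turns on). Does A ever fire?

No

A would need L (G9), but L never turns on.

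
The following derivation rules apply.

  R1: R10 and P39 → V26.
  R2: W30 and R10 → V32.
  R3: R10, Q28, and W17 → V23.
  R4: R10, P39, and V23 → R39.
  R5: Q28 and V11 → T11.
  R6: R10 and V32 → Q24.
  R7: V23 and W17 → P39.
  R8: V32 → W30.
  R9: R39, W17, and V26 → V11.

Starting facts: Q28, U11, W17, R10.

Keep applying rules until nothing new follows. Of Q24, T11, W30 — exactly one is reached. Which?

T11

R10, Q28, and W17 hold, so V23 follows (R3).
From V23 and W17, R7 gives P39.
From R10, P39, and V23, R4 gives R39.
R10 and P39 hold, so V26 follows (R1).
From R39, W17, and V26, R9 gives V11.
From Q28 and V11, R5 gives T11.
W30 would need V32 (R8), but V32 is never established. Q24 would need R10 and V32 (R6), but V32 is never established.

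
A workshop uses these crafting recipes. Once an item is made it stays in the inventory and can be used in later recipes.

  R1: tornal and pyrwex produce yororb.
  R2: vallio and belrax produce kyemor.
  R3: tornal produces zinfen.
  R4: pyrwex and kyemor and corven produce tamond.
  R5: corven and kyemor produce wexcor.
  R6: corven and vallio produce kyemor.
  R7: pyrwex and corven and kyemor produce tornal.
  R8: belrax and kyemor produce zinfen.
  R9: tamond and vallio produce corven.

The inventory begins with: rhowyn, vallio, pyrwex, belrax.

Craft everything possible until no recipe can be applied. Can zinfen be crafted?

Yes

Using R2, vallio and belrax make kyemor.
Using R8, belrax and kyemor make zinfen.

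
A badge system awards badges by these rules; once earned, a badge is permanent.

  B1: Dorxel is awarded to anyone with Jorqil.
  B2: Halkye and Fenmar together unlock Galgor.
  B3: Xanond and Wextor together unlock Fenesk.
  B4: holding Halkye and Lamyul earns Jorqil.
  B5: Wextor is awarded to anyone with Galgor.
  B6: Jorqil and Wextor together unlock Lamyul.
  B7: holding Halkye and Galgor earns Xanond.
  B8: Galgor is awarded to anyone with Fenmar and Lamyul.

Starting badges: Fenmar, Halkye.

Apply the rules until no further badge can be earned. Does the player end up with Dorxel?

No

Dorxel would need Jorqil (B1), but Jorqil is never earned.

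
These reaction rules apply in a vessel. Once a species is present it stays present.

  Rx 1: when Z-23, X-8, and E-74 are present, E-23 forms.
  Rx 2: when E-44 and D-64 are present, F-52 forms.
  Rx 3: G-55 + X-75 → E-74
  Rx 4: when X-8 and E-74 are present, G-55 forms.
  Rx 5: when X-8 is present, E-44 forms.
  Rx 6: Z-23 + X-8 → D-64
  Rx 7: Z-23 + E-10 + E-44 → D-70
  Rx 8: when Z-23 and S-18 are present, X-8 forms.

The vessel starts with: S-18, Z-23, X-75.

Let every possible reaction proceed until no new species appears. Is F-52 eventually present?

Z-23 and S-18 present → X-8 forms (Rx 8).
Z-23 and X-8 present → D-64 forms (Rx 6).
X-8 present → E-44 forms (Rx 5).
E-44 and D-64 present → F-52 forms (Rx 2).

Yes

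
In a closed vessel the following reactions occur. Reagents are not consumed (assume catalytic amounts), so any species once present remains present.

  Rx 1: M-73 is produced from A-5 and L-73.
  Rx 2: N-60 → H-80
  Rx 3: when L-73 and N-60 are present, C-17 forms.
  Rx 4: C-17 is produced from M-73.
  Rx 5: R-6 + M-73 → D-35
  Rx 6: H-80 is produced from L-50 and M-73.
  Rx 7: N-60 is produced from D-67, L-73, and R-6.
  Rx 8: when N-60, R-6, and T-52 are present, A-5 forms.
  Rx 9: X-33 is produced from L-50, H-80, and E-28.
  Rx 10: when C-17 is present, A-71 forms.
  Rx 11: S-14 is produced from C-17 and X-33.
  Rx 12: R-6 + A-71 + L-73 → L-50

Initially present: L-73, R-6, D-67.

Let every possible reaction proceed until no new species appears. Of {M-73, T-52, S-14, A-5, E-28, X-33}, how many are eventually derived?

M-73 would need A-5 and L-73 (Rx 1), but A-5 never forms.
No rule produces T-52, and it is not given.
S-14 would need C-17 and X-33 (Rx 11), but X-33 never forms.
A-5 would need N-60, R-6, and T-52 (Rx 8), but T-52 never forms.
No rule produces E-28, and it is not given.
X-33 would need L-50, H-80, and E-28 (Rx 9), but E-28 never forms.
None of the 6 are reached.

0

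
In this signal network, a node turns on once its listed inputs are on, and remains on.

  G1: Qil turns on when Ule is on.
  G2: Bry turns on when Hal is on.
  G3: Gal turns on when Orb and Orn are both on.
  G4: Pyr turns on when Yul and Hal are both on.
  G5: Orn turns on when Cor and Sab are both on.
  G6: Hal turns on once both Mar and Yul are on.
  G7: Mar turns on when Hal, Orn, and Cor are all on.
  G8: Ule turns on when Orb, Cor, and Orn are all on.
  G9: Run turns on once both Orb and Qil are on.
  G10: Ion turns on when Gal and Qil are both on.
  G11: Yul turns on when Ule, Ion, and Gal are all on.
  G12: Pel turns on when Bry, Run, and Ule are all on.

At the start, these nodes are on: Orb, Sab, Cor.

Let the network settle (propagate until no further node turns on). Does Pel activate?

No

Pel would need Bry, Run, and Ule (G12), but Bry never turns on.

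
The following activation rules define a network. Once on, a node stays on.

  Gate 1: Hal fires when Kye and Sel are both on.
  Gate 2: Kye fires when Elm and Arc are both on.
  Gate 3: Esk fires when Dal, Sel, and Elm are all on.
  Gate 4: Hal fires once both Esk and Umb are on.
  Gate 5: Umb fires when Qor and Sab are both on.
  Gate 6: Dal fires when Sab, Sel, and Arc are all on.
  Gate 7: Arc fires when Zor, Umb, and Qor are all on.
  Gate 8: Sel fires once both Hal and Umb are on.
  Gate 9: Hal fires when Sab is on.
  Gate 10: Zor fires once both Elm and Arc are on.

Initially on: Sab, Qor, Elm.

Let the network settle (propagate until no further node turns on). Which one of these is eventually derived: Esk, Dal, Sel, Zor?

Sel

Qor and Sab are on, so Umb fires (Gate 5).
Sab is on, so Hal fires (Gate 9).
Gate 8: Hal and Umb on → Sel on.
Esk would need Dal, Sel, and Elm (Gate 3), but Dal never turns on. Zor would need Elm and Arc (Gate 10), but Arc never turns on. Dal would need Sab, Sel, and Arc (Gate 6), but Arc never turns on.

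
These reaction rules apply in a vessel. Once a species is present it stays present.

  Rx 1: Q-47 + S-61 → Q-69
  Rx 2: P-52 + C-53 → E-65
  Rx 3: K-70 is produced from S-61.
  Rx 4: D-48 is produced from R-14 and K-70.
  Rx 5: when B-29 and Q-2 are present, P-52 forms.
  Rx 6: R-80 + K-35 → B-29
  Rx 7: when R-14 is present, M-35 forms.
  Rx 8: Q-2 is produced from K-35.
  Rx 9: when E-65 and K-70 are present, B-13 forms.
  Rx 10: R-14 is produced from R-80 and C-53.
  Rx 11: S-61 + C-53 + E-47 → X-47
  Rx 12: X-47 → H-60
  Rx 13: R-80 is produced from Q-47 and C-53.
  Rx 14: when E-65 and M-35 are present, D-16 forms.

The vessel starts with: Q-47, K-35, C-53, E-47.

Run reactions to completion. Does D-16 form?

Yes

Q-47 and C-53 present → R-80 forms (Rx 13).
K-35 present → Q-2 forms (Rx 8).
R-80 and K-35 present → B-29 forms (Rx 6).
R-80 and C-53 present → R-14 forms (Rx 10).
B-29 and Q-2 present → P-52 forms (Rx 5).
R-14 present → M-35 forms (Rx 7).
P-52 and C-53 present → E-65 forms (Rx 2).
E-65 and M-35 present → D-16 forms (Rx 14).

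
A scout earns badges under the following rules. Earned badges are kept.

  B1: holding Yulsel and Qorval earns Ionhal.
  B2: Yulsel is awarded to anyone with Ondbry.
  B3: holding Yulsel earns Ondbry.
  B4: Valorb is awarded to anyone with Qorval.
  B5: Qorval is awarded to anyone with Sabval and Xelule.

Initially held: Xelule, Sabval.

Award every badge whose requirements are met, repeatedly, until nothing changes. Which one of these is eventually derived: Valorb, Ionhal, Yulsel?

Valorb

With Sabval and Xelule, Qorval is earned (B5).
With Qorval, Valorb is earned (B4).
Ionhal would need Yulsel and Qorval (B1), but Yulsel is never earned. Yulsel would need Ondbry (B2), but Ondbry is never earned.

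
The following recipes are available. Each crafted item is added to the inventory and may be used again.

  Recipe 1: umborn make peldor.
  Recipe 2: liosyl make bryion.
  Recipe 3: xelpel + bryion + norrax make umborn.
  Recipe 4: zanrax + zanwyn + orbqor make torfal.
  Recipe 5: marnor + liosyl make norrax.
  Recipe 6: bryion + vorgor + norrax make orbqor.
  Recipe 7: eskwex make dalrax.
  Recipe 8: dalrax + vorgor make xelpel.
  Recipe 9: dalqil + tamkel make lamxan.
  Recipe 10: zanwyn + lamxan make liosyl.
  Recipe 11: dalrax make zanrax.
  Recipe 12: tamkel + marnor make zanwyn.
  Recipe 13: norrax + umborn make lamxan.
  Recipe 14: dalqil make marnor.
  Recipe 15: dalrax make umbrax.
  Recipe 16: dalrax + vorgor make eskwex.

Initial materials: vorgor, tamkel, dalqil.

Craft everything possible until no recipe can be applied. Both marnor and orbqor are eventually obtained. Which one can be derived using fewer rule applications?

marnor: dalqil → marnor (Recipe 14). [1 rule application]
orbqor: Using Recipe 14, dalqil makes marnor. dalqil + tamkel → lamxan (Recipe 9). tamkel + marnor → zanwyn (Recipe 12). zanwyn + lamxan → liosyl (Recipe 10). Using Recipe 2, liosyl makes bryion. Using Recipe 5, marnor and liosyl make norrax. Using Recipe 6, bryion, vorgor, and norrax make orbqor. [7 rule applications]
marnor needs fewer.

marnor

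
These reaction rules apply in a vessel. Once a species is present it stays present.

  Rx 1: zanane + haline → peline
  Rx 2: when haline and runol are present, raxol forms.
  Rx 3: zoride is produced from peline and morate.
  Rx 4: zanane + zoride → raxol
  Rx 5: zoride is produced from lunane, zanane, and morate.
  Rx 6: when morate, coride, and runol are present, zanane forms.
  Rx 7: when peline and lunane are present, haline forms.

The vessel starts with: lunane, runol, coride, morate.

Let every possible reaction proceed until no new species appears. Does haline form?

haline would need peline and lunane (Rx 7), but peline never forms.

No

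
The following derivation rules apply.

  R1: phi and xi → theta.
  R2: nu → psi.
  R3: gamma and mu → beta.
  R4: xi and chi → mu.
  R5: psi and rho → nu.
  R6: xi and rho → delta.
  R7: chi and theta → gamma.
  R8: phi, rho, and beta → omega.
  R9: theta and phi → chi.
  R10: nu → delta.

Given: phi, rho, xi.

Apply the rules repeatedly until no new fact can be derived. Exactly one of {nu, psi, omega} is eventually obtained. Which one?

phi and xi hold, so theta follows (R1).
theta and phi hold, so chi follows (R9).
xi and chi hold, so mu follows (R4).
chi and theta hold, so gamma follows (R7).
From gamma and mu, R3 gives beta.
phi, rho, and beta hold, so omega follows (R8).
psi would need nu (R2), but nu is never established. nu would need psi and rho (R5), but psi is never established.

omega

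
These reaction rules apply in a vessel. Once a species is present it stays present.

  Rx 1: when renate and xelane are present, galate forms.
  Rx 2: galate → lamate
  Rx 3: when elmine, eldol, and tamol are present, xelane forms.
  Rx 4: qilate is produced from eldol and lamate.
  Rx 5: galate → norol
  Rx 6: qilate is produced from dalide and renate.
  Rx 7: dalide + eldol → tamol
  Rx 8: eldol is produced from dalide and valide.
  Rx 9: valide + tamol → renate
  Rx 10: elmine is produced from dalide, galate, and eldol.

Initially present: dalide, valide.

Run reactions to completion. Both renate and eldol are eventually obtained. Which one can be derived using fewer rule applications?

eldol

eldol: dalide and valide present → eldol forms (Rx 8). [1 rule application]
renate: dalide and valide present → eldol forms (Rx 8). dalide and eldol present → tamol forms (Rx 7). valide and tamol present → renate forms (Rx 9). [3 rule applications]
eldol needs fewer.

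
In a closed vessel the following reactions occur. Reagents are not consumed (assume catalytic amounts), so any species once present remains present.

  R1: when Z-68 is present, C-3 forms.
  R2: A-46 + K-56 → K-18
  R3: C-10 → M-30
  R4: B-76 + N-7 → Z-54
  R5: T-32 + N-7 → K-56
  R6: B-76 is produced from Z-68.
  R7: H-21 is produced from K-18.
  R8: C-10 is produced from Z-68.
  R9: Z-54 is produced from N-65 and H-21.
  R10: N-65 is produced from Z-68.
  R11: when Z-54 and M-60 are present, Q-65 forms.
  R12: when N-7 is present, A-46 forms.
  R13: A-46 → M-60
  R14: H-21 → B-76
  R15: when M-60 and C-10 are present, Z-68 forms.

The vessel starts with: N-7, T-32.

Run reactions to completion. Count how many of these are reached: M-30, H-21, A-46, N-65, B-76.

3

T-32 and N-7 present → K-56 forms (R5).
N-7 present → A-46 forms (R12).
A-46 and K-56 present → K-18 forms (R2).
K-18 present → H-21 forms (R7).
H-21 present → B-76 forms (R14).
M-30 would need C-10 (R3), but C-10 never forms.
H-21: reached.
A-46: reached.
N-65 would need Z-68 (R10), but Z-68 never forms.
B-76: reached.
Reached: H-21, A-46, and B-76 — 3 of the 5.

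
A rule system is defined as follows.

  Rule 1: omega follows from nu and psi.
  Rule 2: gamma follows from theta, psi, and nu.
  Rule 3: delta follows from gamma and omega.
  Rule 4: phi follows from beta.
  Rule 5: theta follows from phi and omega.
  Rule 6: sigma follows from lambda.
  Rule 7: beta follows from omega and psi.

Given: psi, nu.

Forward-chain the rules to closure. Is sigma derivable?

No

sigma would need lambda (Rule 6), but lambda is never established.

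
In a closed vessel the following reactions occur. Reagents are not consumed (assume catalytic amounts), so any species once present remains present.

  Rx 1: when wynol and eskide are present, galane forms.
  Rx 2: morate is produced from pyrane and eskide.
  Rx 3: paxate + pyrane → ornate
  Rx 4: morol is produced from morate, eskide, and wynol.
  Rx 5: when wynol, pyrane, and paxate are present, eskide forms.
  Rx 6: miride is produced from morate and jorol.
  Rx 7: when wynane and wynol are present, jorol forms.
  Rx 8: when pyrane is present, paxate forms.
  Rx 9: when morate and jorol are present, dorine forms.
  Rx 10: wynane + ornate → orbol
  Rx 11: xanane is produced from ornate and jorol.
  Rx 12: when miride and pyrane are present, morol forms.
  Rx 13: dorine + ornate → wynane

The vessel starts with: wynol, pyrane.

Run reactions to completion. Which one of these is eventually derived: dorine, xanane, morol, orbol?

morol

pyrane present → paxate forms (Rx 8).
wynol, pyrane, and paxate present → eskide forms (Rx 5).
pyrane and eskide present → morate forms (Rx 2).
morate, eskide, and wynol present → morol forms (Rx 4).
xanane would need ornate and jorol (Rx 11), but jorol never forms. orbol would need wynane and ornate (Rx 10), but wynane never forms. dorine would need morate and jorol (Rx 9), but jorol never forms.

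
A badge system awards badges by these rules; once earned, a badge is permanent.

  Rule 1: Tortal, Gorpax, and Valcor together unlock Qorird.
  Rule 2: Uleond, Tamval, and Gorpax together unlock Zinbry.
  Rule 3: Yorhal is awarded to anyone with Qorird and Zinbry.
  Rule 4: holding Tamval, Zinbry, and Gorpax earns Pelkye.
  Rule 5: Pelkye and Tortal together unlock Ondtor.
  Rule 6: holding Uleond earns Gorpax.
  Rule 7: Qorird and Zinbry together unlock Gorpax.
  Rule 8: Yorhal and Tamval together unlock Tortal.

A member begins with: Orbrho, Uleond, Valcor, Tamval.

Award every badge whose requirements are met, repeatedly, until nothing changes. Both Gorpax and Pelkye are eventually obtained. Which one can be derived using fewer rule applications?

Gorpax: With Uleond, Gorpax is earned (Rule 6). [1 rule application]
Pelkye: With Uleond, Gorpax is earned (Rule 6). With Uleond, Tamval, and Gorpax, Zinbry is earned (Rule 2). With Tamval, Zinbry, and Gorpax, Pelkye is earned (Rule 4). [3 rule applications]
Gorpax needs fewer.

Gorpax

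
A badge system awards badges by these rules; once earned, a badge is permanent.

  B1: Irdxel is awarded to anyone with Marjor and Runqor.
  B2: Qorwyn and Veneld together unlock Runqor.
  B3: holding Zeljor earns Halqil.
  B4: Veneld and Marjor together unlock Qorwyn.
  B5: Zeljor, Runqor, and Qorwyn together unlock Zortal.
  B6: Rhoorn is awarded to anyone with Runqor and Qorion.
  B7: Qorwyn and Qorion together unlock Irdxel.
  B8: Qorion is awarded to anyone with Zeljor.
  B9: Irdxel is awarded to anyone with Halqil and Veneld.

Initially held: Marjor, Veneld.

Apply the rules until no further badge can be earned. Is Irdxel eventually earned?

With Veneld and Marjor, Qorwyn is earned (B4).
With Qorwyn and Veneld, Runqor is earned (B2).
With Marjor and Runqor, Irdxel is earned (B1).

Yes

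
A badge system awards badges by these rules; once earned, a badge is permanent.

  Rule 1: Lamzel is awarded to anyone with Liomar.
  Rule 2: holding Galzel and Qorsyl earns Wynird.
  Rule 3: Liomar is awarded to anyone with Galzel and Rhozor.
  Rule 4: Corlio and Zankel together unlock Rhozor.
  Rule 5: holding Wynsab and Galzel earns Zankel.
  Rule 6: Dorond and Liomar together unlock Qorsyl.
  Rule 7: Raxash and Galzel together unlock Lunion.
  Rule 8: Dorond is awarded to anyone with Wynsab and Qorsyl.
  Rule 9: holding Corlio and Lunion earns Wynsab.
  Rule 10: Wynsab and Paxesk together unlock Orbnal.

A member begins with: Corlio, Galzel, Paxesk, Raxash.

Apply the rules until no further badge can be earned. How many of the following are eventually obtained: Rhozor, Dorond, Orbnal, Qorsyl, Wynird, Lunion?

3

With Raxash and Galzel, Lunion is earned (Rule 7).
With Corlio and Lunion, Wynsab is earned (Rule 9).
With Wynsab and Galzel, Zankel is earned (Rule 5).
With Wynsab and Paxesk, Orbnal is earned (Rule 10).
With Corlio and Zankel, Rhozor is earned (Rule 4).
Rhozor: reached.
Dorond would need Wynsab and Qorsyl (Rule 8), but Qorsyl is never earned.
Orbnal: reached.
Qorsyl would need Dorond and Liomar (Rule 6), but Dorond is never earned.
Wynird would need Galzel and Qorsyl (Rule 2), but Qorsyl is never earned.
Lunion: reached.
Reached: Rhozor, Orbnal, and Lunion — 3 of the 6.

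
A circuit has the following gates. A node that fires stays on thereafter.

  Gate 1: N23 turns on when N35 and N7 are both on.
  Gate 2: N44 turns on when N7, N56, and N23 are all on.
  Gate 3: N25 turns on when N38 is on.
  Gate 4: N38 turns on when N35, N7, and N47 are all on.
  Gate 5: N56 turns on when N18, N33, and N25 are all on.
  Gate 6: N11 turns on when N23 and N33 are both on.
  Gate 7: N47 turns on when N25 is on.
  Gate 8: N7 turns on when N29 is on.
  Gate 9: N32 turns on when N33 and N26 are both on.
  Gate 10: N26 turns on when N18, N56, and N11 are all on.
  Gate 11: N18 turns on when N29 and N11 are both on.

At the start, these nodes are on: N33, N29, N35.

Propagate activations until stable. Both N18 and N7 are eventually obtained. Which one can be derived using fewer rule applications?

N7: N29 is on, so N7 turns on (Gate 8). [1 rule application]
N18: N29 is on, so N7 turns on (Gate 8). Gate 1: N35 and N7 on → N23 on. Gate 6: N23 and N33 on → N11 on. N29 and N11 are on, so N18 turns on (Gate 11). [4 rule applications]
N7 needs fewer.

N7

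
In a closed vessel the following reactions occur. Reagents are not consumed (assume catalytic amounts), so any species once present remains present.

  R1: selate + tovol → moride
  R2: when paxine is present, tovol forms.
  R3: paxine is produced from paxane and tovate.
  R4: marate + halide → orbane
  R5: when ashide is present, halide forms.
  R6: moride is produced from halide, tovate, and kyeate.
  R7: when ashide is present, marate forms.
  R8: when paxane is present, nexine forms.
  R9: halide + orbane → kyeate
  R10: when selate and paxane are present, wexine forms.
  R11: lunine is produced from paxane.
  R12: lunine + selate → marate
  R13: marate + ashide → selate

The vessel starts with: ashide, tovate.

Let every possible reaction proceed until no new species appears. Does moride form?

ashide present → marate forms (R7).
ashide present → halide forms (R5).
marate and halide present → orbane forms (R4).
halide and orbane present → kyeate forms (R9).
halide, tovate, and kyeate present → moride forms (R6).

Yes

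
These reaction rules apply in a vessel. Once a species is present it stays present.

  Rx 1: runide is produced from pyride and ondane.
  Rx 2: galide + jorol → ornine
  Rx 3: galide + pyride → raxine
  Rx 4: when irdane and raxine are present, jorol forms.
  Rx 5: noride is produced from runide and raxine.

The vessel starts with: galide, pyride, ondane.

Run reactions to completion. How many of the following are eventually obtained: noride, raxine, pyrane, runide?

3

galide and pyride present → raxine forms (Rx 3).
pyride and ondane present → runide forms (Rx 1).
runide and raxine present → noride forms (Rx 5).
noride: reached.
raxine: reached.
No rule produces pyrane, and it is not given.
runide: reached.
Reached: noride, raxine, and runide — 3 of the 4.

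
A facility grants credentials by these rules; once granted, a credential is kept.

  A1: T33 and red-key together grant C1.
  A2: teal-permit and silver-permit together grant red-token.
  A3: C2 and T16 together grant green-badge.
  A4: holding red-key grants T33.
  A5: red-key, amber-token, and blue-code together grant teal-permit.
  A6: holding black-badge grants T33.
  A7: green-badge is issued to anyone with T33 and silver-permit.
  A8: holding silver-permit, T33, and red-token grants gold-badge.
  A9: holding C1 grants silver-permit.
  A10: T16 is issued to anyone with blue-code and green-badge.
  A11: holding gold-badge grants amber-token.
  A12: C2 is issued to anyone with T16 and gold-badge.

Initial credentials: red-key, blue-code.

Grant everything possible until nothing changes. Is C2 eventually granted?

C2 would need T16 and gold-badge (A12), but gold-badge is never granted.

No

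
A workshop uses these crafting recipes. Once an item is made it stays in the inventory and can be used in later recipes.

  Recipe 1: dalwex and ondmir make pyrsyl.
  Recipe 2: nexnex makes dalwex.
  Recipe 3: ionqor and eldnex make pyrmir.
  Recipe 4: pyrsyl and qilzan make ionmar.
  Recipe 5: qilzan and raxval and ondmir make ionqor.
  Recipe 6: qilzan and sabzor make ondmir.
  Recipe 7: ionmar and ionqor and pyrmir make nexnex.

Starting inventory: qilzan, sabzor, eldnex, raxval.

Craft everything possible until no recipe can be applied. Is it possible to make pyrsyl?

No

pyrsyl would need dalwex and ondmir (Recipe 1), but dalwex is never obtained.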